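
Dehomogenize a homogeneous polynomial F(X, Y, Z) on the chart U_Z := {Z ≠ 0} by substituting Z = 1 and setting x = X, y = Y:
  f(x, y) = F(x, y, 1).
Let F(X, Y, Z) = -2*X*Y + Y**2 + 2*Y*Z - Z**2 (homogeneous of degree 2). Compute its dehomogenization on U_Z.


f(x, y) = -2*x*y + y**2 + 2*y - 1

On U_Z we set Z = 1. Each monomial c·X^i·Y^j·Z^k in F becomes c·x^i·y^j·1^k = c·x^i·y^j.
Substituting Z = 1: F(X, Y, 1) = -2*x*y + y**2 + 2*y - 1.
Note: deg(f) ≤ deg(F) = 2; strict inequality happens when F is divisible by Z (lost terms).


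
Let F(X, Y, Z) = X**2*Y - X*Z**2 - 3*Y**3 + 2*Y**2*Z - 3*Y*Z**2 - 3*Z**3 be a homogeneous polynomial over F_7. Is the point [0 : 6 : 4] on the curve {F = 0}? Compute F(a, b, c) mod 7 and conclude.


F(0,6,4) ≡ 0 (mod 7); P is on the curve.

Evaluate F(0, 6, 4) term-by-term (mod 7).
  X**2*Y ↦ 1·0·6·1 = 0
  -X*Z**2 ↦ -1·0·1·16 = 0
  -3*Y**3 ↦ -3·1·216·1 = -648
  2*Y**2*Z ↦ 2·1·36·4 = 288
  -3*Y*Z**2 ↦ -3·1·6·16 = -288
  -3*Z**3 ↦ -3·1·1·64 = -192
Sum: F(0, 6, 4) = (0) + (0) + (-648) + (288) + (-288) + (-192) = -840.
Reducing mod 7: -840 ≡ 0 (mod 7).
Since F(a, b, c) ≡ 0 (mod 7), P lies on the curve.


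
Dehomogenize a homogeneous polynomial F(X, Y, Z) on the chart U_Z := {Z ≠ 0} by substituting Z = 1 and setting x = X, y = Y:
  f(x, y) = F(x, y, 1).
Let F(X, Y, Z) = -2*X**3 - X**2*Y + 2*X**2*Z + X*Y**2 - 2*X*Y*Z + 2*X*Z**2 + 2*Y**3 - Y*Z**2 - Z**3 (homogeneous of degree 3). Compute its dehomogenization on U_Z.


f(x, y) = -2*x**3 - x**2*y + 2*x**2 + x*y**2 - 2*x*y + 2*x + 2*y**3 - y - 1

On U_Z we set Z = 1. Each monomial c·X^i·Y^j·Z^k in F becomes c·x^i·y^j·1^k = c·x^i·y^j.
Substituting Z = 1: F(X, Y, 1) = -2*x**3 - x**2*y + 2*x**2 + x*y**2 - 2*x*y + 2*x + 2*y**3 - y - 1.
Note: deg(f) ≤ deg(F) = 3; strict inequality happens when F is divisible by Z (lost terms).


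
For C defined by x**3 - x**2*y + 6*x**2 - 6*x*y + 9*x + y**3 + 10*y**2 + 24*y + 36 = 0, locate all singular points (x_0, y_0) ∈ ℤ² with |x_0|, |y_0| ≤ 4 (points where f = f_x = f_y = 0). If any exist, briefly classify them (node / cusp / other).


Singular points: {(-3, -3)}; classification: cusp.

Compute partial derivatives:
  f_x = 3*x**2 - 2*x*y + 12*x - 6*y + 9.
  f_y = -x**2 - 6*x + 3*y**2 + 20*y + 24.
Scan x_0 ∈ {−4, ..., 4}. For each x_0, f_y(x_0, y) is a polynomial in y; find its integer roots y ∈ {−4, ..., 4}, then test f_x and f at those candidates.
  x = -4: f_y(-4, y) = 3*y**2 + 20*y + 32; vanishes at y ∈ {-4}. (-4, -4): f_x = 1 ≠ 0.
  x = -3: f_y(-3, y) = 3*y**2 + 20*y + 33; vanishes at y ∈ {-3}. (-3, -3): f_x = 0, f = 0 — SINGULAR.
  x = -2: f_y(-2, y) = 3*y**2 + 20*y + 32; vanishes at y ∈ {-4}. (-2, -4): f_x = 5 ≠ 0.
  x = -1: f_y(-1, y) = 3*y**2 + 20*y + 29; no integer root y with |y| ≤ 4.
  x = 0: f_y(0, y) = 3*y**2 + 20*y + 24; no integer root y with |y| ≤ 4.
  x = 1: f_y(1, y) = 3*y**2 + 20*y + 17; vanishes at y ∈ {-1}. (1, -1): f_x = 32 ≠ 0.
  x = 2: f_y(2, y) = 3*y**2 + 20*y + 8; no integer root y with |y| ≤ 4.
  x = 3: f_y(3, y) = 3*y**2 + 20*y - 3; no integer root y with |y| ≤ 4.
  x = 4: f_y(4, y) = 3*y**2 + 20*y - 16; no integer root y with |y| ≤ 4.
Only singular point on the grid: (-3, -3).
Classify: substitute x = -3 + u, y = -3 + v and expand: f = u**3 - u**2*v + v**3 + v**2.
No constant or linear terms (consistent with a singular point). Quadratic part: v**2. Cubic part: u**3 - u**2*v + v**3.
The quadratic part v**2 is a perfect square, so there is a single (double) tangent line v = 0, i.e. y = -3. Restricting the cubic part to that line (v = 0) leaves u**3 ≠ 0, so f is not divisible by v and the branch is v² ≈ -u**3 to lowest order — this is a cusp.
Classification: cusp.


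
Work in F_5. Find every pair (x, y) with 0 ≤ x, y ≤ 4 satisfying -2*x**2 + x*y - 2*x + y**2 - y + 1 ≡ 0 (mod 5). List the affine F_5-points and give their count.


Affine F_5-points: {(2, 2), (3, 1), (3, 2), (4, 1)}; count = 4.

For each of the 25 pairs (x, y) ∈ F_5², evaluate f(x, y) mod 5. Record the zeros.
  x = 0: [0↦1, 1↦1, 2↦3, 3↦2, 4↦3]  zeros at y ∈ ∅
  x = 1: [0↦2, 1↦3, 2↦1, 3↦1, 4↦3]  zeros at y ∈ ∅
  x = 2: [0↦4, 1↦1, 2↦0, 3↦1, 4↦4]  zeros at y ∈ {2}
  x = 3: [0↦2, 1↦0, 2↦0, 3↦2, 4↦1]  zeros at y ∈ {1, 2}
  x = 4: [0↦1, 1↦0, 2↦1, 3↦4, 4↦4]  zeros at y ∈ {1}
Collecting zeros: affine points = {(2, 2), (3, 1), (3, 2), (4, 1)}.
Total count |C(F_5)_aff| = 4.


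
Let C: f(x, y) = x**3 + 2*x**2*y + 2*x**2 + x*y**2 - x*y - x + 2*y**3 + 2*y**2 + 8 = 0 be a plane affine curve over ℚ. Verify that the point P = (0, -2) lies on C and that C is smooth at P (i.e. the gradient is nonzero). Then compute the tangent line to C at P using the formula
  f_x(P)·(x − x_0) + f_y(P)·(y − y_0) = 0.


Tangent line at P: 5*x + 16*y + 32 = 0.

Step 1: f(0, -2) = 0, so P lies on C.
Step 2: partial derivatives
  f_x(x, y) = 3*x**2 + 4*x*y + 4*x + y**2 - y - 1, f_y(x, y) = 2*x**2 + 2*x*y - x + 6*y**2 + 4*y.
  f_x(P) = 5, f_y(P) = 16 (gradient nonzero, so P is smooth).
Step 3: tangent line at P: 5·(x − 0) + 16·(y − -2) = 0.
Expanding: 5*x + 16*y + 32 = 0.


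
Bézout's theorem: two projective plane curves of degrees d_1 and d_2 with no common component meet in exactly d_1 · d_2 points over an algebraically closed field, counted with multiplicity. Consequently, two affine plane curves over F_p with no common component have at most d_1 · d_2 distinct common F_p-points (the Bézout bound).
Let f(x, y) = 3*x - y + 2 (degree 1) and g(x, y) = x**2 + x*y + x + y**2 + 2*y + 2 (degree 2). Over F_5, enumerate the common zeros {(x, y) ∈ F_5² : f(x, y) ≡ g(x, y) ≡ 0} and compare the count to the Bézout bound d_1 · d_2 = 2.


Common zeros: {(0, 2), (3, 1)}; count = 2; Bézout bound = 2.

deg(f) = 1, deg(g) = 2, so Bézout bound = 2.
Scan x ∈ F_5. For each x, list the y ∈ F_5 with f(x, y) ≡ 0 and those with g(x, y) ≡ 0 (mod 5); the common zeros in that column are the intersection.
  x = 0: f ≡ 0 at y ∈ {2}; g ≡ 0 at y ∈ {1, 2}; common: {2}.
  x = 1: f ≡ 0 at y ∈ {0}; g ≡ 0 at y ∈ ∅; common: ∅.
  x = 2: f ≡ 0 at y ∈ {3}; g ≡ 0 at y ∈ {2, 4}; common: ∅.
  x = 3: f ≡ 0 at y ∈ {1}; g ≡ 0 at y ∈ {1, 4}; common: {1}.
  x = 4: f ≡ 0 at y ∈ {4}; g ≡ 0 at y ∈ ∅; common: ∅.
Collecting: common zeros = {(0, 2), (3, 1)}, so the count is 2.
Comparison with the Bézout bound: 2 ≤ 2 = deg(f)·deg(g), as expected for curves with no common component (the bound is attained).


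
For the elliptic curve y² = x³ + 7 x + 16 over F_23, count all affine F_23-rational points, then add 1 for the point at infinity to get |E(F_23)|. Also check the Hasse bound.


Affine points = {(0, 4), (0, 19), (1, 1), (1, 22), (3, 8), (3, 15), (4, 4), (4, 19), (8, 3), (8, 20), (9, 7), (9, 16), (13, 2), (13, 21), (14, 11), (14, 12), (15, 0), (19, 4), (19, 19), (22, 10), (22, 13)}; affine count = 21; |E(F_23)| = 22.

Discriminant check: Δ ∝ 4a³ + 27b² = 4·7³ + 27·16² = 4·343 + 27·256 ≡ 4 (mod 23). Nonzero ⇒ E is nonsingular.
For each x ∈ F_23, compute rhs = x³ + 7·x + 16 mod 23, then count y ∈ F_23 with y² ≡ rhs.
  x = 0: rhs = 16, matching y values: 4, 19 (2 points).
  x = 1: rhs = 1, matching y values: 1, 22 (2 points).
  x = 2: rhs = 15, matching y values: none (0 points).
  x = 3: rhs = 18, matching y values: 8, 15 (2 points).
  x = 4: rhs = 16, matching y values: 4, 19 (2 points).
  x = 5: rhs = 15, matching y values: none (0 points).
  x = 6: rhs = 21, matching y values: none (0 points).
  x = 7: rhs = 17, matching y values: none (0 points).
  x = 8: rhs = 9, matching y values: 3, 20 (2 points).
  x = 9: rhs = 3, matching y values: 7, 16 (2 points).
  x = 10: rhs = 5, matching y values: none (0 points).
  x = 11: rhs = 21, matching y values: none (0 points).
  x = 12: rhs = 11, matching y values: none (0 points).
  x = 13: rhs = 4, matching y values: 2, 21 (2 points).
  x = 14: rhs = 6, matching y values: 11, 12 (2 points).
  x = 15: rhs = 0, matching y values: 0 (1 points).
  x = 16: rhs = 15, matching y values: none (0 points).
  x = 17: rhs = 11, matching y values: none (0 points).
  x = 18: rhs = 17, matching y values: none (0 points).
  x = 19: rhs = 16, matching y values: 4, 19 (2 points).
  x = 20: rhs = 14, matching y values: none (0 points).
  x = 21: rhs = 17, matching y values: none (0 points).
  x = 22: rhs = 8, matching y values: 10, 13 (2 points).
Total affine count: 21.
Full point count |E(F_23)| = 21 + 1 = 22.
Hasse bound: |22 − (23+1)| = |-2| = 2 ≤ 2√23 ≈ 9.5917 ✓.


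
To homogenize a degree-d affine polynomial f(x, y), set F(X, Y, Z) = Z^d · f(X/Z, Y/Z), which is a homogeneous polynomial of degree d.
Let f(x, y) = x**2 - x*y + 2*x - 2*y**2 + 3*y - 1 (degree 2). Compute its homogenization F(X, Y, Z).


F(X, Y, Z) = X**2 - X*Y + 2*X*Z - 2*Y**2 + 3*Y*Z - Z**2

deg(f) = 2.
Substitute x = X/Z, y = Y/Z into f, then multiply by Z^2.
  monomial 1·x^2·y^0 ↦ 1·X^2·Y^0·Z^0.
  monomial -1·x^1·y^1 ↦ -1·X^1·Y^1·Z^0.
  monomial 2·x^1·y^0 ↦ 2·X^1·Y^0·Z^1.
  monomial -2·x^0·y^2 ↦ -2·X^0·Y^2·Z^0.
  monomial 3·x^0·y^1 ↦ 3·X^0·Y^1·Z^1.
  monomial -1·x^0·y^0 ↦ -1·X^0·Y^0·Z^2.
Collecting: F(X, Y, Z) = X**2 - X*Y + 2*X*Z - 2*Y**2 + 3*Y*Z - Z**2.


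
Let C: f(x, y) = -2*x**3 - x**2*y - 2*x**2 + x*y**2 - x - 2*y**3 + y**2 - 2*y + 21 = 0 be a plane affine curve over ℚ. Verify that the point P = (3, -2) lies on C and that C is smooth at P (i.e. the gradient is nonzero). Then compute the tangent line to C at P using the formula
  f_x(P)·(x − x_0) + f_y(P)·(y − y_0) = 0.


Tangent line at P: -51*x - 51*y + 51 = 0.

Step 1: f(3, -2) = 0, so P lies on C.
Step 2: partial derivatives
  f_x(x, y) = -6*x**2 - 2*x*y - 4*x + y**2 - 1, f_y(x, y) = -x**2 + 2*x*y - 6*y**2 + 2*y - 2.
  f_x(P) = -51, f_y(P) = -51 (gradient nonzero, so P is smooth).
Step 3: tangent line at P: -51·(x − 3) + -51·(y − -2) = 0.
Expanding: -51*x - 51*y + 51 = 0.


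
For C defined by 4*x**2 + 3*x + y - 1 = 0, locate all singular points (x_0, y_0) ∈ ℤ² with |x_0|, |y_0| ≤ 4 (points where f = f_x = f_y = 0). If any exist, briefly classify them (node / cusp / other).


No singular points in the scanned grid; C is smooth there.

Compute partial derivatives:
  f_x = 8*x + 3.
  f_y = 1.
f_y = 1 is a nonzero constant, so f_y never vanishes: no point (x, y) can satisfy f = f_x = f_y = 0. In particular no (x, y) ∈ {−4, ..., 4}² is singular; the curve is smooth.


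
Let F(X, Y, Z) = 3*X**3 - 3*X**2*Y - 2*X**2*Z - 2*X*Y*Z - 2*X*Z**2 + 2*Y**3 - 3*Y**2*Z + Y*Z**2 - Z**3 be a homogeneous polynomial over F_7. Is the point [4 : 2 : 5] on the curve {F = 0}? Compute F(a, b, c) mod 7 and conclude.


F(4,2,5) ≡ 6 (mod 7); P is NOT on the curve.

Evaluate F(4, 2, 5) term-by-term (mod 7).
  3*X**3 ↦ 3·64·1·1 = 192
  -3*X**2*Y ↦ -3·16·2·1 = -96
  -2*X**2*Z ↦ -2·16·1·5 = -160
  -2*X*Y*Z ↦ -2·4·2·5 = -80
  -2*X*Z**2 ↦ -2·4·1·25 = -200
  2*Y**3 ↦ 2·1·8·1 = 16
  -3*Y**2*Z ↦ -3·1·4·5 = -60
  Y*Z**2 ↦ 1·1·2·25 = 50
  -Z**3 ↦ -1·1·1·125 = -125
Sum: F(4, 2, 5) = (192) + (-96) + (-160) + (-80) + (-200) + (16) + (-60) + (50) + (-125) = -463.
Reducing mod 7: -463 ≡ 6 (mod 7).
Since F(a, b, c) ≡ 6 ≠ 0 (mod 7), P does NOT lie on the curve.


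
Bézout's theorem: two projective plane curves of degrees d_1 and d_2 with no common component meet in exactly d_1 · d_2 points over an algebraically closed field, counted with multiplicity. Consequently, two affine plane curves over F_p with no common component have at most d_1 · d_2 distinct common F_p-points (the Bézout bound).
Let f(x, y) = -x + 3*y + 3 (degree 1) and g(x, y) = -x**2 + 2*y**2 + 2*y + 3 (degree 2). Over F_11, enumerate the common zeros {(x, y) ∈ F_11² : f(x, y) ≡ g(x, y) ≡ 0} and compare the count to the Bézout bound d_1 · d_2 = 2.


Common zeros: {(9, 2)}; count = 1; Bézout bound = 2.

deg(f) = 1, deg(g) = 2, so Bézout bound = 2.
Scan x ∈ F_11. For each x, list the y ∈ F_11 with f(x, y) ≡ 0 and those with g(x, y) ≡ 0 (mod 11); the common zeros in that column are the intersection.
  x = 0: f ≡ 0 at y ∈ {10}; g ≡ 0 at y ∈ ∅; common: ∅.
  x = 1: f ≡ 0 at y ∈ {3}; g ≡ 0 at y ∈ ∅; common: ∅.
  x = 2: f ≡ 0 at y ∈ {7}; g ≡ 0 at y ∈ {2, 8}; common: ∅.
  x = 3: f ≡ 0 at y ∈ {0}; g ≡ 0 at y ∈ ∅; common: ∅.
  x = 4: f ≡ 0 at y ∈ {4}; g ≡ 0 at y ∈ {3, 7}; common: ∅.
  x = 5: f ≡ 0 at y ∈ {8}; g ≡ 0 at y ∈ {0, 10}; common: ∅.
  x = 6: f ≡ 0 at y ∈ {1}; g ≡ 0 at y ∈ {0, 10}; common: ∅.
  x = 7: f ≡ 0 at y ∈ {5}; g ≡ 0 at y ∈ {3, 7}; common: ∅.
  x = 8: f ≡ 0 at y ∈ {9}; g ≡ 0 at y ∈ ∅; common: ∅.
  x = 9: f ≡ 0 at y ∈ {2}; g ≡ 0 at y ∈ {2, 8}; common: {2}.
  x = 10: f ≡ 0 at y ∈ {6}; g ≡ 0 at y ∈ ∅; common: ∅.
Collecting: common zeros = {(9, 2)}, so the count is 1.
Comparison with the Bézout bound: 1 ≤ 2 = deg(f)·deg(g), as expected for curves with no common component (the affine F_11-count falls short of the bound because intersections may lie at infinity, over extension fields, or carry multiplicity).


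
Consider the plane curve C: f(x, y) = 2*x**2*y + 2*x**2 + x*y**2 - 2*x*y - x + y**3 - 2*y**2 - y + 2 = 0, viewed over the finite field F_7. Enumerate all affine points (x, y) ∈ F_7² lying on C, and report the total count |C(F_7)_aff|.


Affine F_7-points: {(0, 1), (0, 2), (0, 6), (1, 5), (2, 4), (4, 1), (5, 4), (6, 2), (6, 3), (6, 5)}; count = 10.

For each of the 49 pairs (x, y) ∈ F_7², evaluate f(x, y) mod 7. Record the zeros.
  x = 0: [0↦2, 1↦0, 2↦0, 3↦1, 4↦2, 5↦2, 6↦0]  zeros at y ∈ {1, 2, 6}
  x = 1: [0↦3, 1↦2, 2↦5, 3↦4, 4↦5, 5↦0, 6↦2]  zeros at y ∈ {5}
  x = 2: [0↦1, 1↦5, 2↦1, 3↦2, 4↦0, 5↦1, 6↦4]  zeros at y ∈ {4}
  x = 3: [0↦3, 1↦2, 2↦2, 3↦2, 4↦1, 5↦5, 6↦6]  zeros at y ∈ ∅
  x = 4: [0↦2, 1↦0, 2↦1, 3↦4, 4↦1, 5↦5, 6↦1]  zeros at y ∈ {1}
  x = 5: [0↦5, 1↦6, 2↦5, 3↦1, 4↦0, 5↦1, 6↦3]  zeros at y ∈ {4}
  x = 6: [0↦5, 1↦6, 2↦0, 3↦0, 4↦5, 5↦0, 6↦5]  zeros at y ∈ {2, 3, 5}
Collecting zeros: affine points = {(0, 1), (0, 2), (0, 6), (1, 5), (2, 4), (4, 1), (5, 4), (6, 2), (6, 3), (6, 5)}.
Total count |C(F_7)_aff| = 10.


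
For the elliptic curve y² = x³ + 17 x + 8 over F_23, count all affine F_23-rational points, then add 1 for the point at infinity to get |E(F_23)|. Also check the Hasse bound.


Affine points = {(0, 10), (0, 13), (1, 7), (1, 16), (2, 2), (2, 21), (4, 5), (4, 18), (6, 2), (6, 21), (8, 9), (8, 14), (9, 4), (9, 19), (11, 10), (11, 13), (12, 10), (12, 13), (14, 0), (15, 2), (15, 21), (16, 11), (16, 12), (17, 9), (17, 14), (21, 9), (21, 14), (22, 6), (22, 17)}; affine count = 29; |E(F_23)| = 30.

Discriminant check: Δ ∝ 4a³ + 27b² = 4·17³ + 27·8² = 4·4913 + 27·64 ≡ 13 (mod 23). Nonzero ⇒ E is nonsingular.
For each x ∈ F_23, compute rhs = x³ + 17·x + 8 mod 23, then count y ∈ F_23 with y² ≡ rhs.
  x = 0: rhs = 8, matching y values: 10, 13 (2 points).
  x = 1: rhs = 3, matching y values: 7, 16 (2 points).
  x = 2: rhs = 4, matching y values: 2, 21 (2 points).
  x = 3: rhs = 17, matching y values: none (0 points).
  x = 4: rhs = 2, matching y values: 5, 18 (2 points).
  x = 5: rhs = 11, matching y values: none (0 points).
  x = 6: rhs = 4, matching y values: 2, 21 (2 points).
  x = 7: rhs = 10, matching y values: none (0 points).
  x = 8: rhs = 12, matching y values: 9, 14 (2 points).
  x = 9: rhs = 16, matching y values: 4, 19 (2 points).
  x = 10: rhs = 5, matching y values: none (0 points).
  x = 11: rhs = 8, matching y values: 10, 13 (2 points).
  x = 12: rhs = 8, matching y values: 10, 13 (2 points).
  x = 13: rhs = 11, matching y values: none (0 points).
  x = 14: rhs = 0, matching y values: 0 (1 points).
  x = 15: rhs = 4, matching y values: 2, 21 (2 points).
  x = 16: rhs = 6, matching y values: 11, 12 (2 points).
  x = 17: rhs = 12, matching y values: 9, 14 (2 points).
  x = 18: rhs = 5, matching y values: none (0 points).
  x = 19: rhs = 14, matching y values: none (0 points).
  x = 20: rhs = 22, matching y values: none (0 points).
  x = 21: rhs = 12, matching y values: 9, 14 (2 points).
  x = 22: rhs = 13, matching y values: 6, 17 (2 points).
Total affine count: 29.
Full point count |E(F_23)| = 29 + 1 = 30.
Hasse bound: |30 − (23+1)| = |6| = 6 ≤ 2√23 ≈ 9.5917 ✓.


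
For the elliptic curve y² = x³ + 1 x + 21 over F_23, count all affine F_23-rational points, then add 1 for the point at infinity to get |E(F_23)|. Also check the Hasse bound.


Affine points = {(1, 0), (2, 10), (2, 13), (5, 6), (5, 17), (6, 6), (6, 17), (7, 7), (7, 16), (8, 9), (8, 14), (9, 0), (11, 11), (11, 12), (12, 6), (12, 17), (13, 0), (16, 4), (16, 19), (17, 11), (17, 12), (18, 11), (18, 12)}; affine count = 23; |E(F_23)| = 24.

Discriminant check: Δ ∝ 4a³ + 27b² = 4·1³ + 27·21² = 4·1 + 27·441 ≡ 20 (mod 23). Nonzero ⇒ E is nonsingular.
For each x ∈ F_23, compute rhs = x³ + 1·x + 21 mod 23, then count y ∈ F_23 with y² ≡ rhs.
  x = 0: rhs = 21, matching y values: none (0 points).
  x = 1: rhs = 0, matching y values: 0 (1 points).
  x = 2: rhs = 8, matching y values: 10, 13 (2 points).
  x = 3: rhs = 5, matching y values: none (0 points).
  x = 4: rhs = 20, matching y values: none (0 points).
  x = 5: rhs = 13, matching y values: 6, 17 (2 points).
  x = 6: rhs = 13, matching y values: 6, 17 (2 points).
  x = 7: rhs = 3, matching y values: 7, 16 (2 points).
  x = 8: rhs = 12, matching y values: 9, 14 (2 points).
  x = 9: rhs = 0, matching y values: 0 (1 points).
  x = 10: rhs = 19, matching y values: none (0 points).
  x = 11: rhs = 6, matching y values: 11, 12 (2 points).
  x = 12: rhs = 13, matching y values: 6, 17 (2 points).
  x = 13: rhs = 0, matching y values: 0 (1 points).
  x = 14: rhs = 19, matching y values: none (0 points).
  x = 15: rhs = 7, matching y values: none (0 points).
  x = 16: rhs = 16, matching y values: 4, 19 (2 points).
  x = 17: rhs = 6, matching y values: 11, 12 (2 points).
  x = 18: rhs = 6, matching y values: 11, 12 (2 points).
  x = 19: rhs = 22, matching y values: none (0 points).
  x = 20: rhs = 14, matching y values: none (0 points).
  x = 21: rhs = 11, matching y values: none (0 points).
  x = 22: rhs = 19, matching y values: none (0 points).
Total affine count: 23.
Full point count |E(F_23)| = 23 + 1 = 24.
Hasse bound: |24 − (23+1)| = |0| = 0 ≤ 2√23 ≈ 9.5917 ✓.


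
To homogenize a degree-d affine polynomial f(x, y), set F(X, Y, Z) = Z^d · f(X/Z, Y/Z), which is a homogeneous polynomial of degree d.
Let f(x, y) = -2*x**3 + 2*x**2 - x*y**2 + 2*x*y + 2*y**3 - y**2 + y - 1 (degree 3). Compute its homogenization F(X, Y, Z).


F(X, Y, Z) = -2*X**3 + 2*X**2*Z - X*Y**2 + 2*X*Y*Z + 2*Y**3 - Y**2*Z + Y*Z**2 - Z**3

deg(f) = 3.
Substitute x = X/Z, y = Y/Z into f, then multiply by Z^3.
  monomial -2·x^3·y^0 ↦ -2·X^3·Y^0·Z^0.
  monomial 2·x^2·y^0 ↦ 2·X^2·Y^0·Z^1.
  monomial -1·x^1·y^2 ↦ -1·X^1·Y^2·Z^0.
  monomial 2·x^1·y^1 ↦ 2·X^1·Y^1·Z^1.
  monomial 2·x^0·y^3 ↦ 2·X^0·Y^3·Z^0.
  monomial -1·x^0·y^2 ↦ -1·X^0·Y^2·Z^1.
  monomial 1·x^0·y^1 ↦ 1·X^0·Y^1·Z^2.
  monomial -1·x^0·y^0 ↦ -1·X^0·Y^0·Z^3.
Collecting: F(X, Y, Z) = -2*X**3 + 2*X**2*Z - X*Y**2 + 2*X*Y*Z + 2*Y**3 - Y**2*Z + Y*Z**2 - Z**3.


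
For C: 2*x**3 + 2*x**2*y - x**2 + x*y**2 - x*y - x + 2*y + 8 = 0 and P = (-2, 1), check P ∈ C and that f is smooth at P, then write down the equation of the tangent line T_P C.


Tangent line at P: 19*x + 8*y + 30 = 0.

Step 1: f(-2, 1) = 0, so P lies on C.
Step 2: partial derivatives
  f_x(x, y) = 6*x**2 + 4*x*y - 2*x + y**2 - y - 1, f_y(x, y) = 2*x**2 + 2*x*y - x + 2.
  f_x(P) = 19, f_y(P) = 8 (gradient nonzero, so P is smooth).
Step 3: tangent line at P: 19·(x − -2) + 8·(y − 1) = 0.
Expanding: 19*x + 8*y + 30 = 0.


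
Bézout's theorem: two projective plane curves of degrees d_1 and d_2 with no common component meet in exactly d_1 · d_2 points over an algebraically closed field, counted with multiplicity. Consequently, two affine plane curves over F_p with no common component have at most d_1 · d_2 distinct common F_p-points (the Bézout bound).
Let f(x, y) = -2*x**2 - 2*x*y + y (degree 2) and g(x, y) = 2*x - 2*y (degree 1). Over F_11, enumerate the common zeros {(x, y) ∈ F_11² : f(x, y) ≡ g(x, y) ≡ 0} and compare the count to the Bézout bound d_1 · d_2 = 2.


Common zeros: {(0, 0), (3, 3)}; count = 2; Bézout bound = 2.

deg(f) = 2, deg(g) = 1, so Bézout bound = 2.
Scan x ∈ F_11. For each x, list the y ∈ F_11 with f(x, y) ≡ 0 and those with g(x, y) ≡ 0 (mod 11); the common zeros in that column are the intersection.
  x = 0: f ≡ 0 at y ∈ {0}; g ≡ 0 at y ∈ {0}; common: {0}.
  x = 1: f ≡ 0 at y ∈ {9}; g ≡ 0 at y ∈ {1}; common: ∅.
  x = 2: f ≡ 0 at y ∈ {1}; g ≡ 0 at y ∈ {2}; common: ∅.
  x = 3: f ≡ 0 at y ∈ {3}; g ≡ 0 at y ∈ {3}; common: {3}.
  x = 4: f ≡ 0 at y ∈ {8}; g ≡ 0 at y ∈ {4}; common: ∅.
  x = 5: f ≡ 0 at y ∈ {3}; g ≡ 0 at y ∈ {5}; common: ∅.
  x = 6: f ≡ 0 at y ∈ ∅; g ≡ 0 at y ∈ {6}; common: ∅.
  x = 7: f ≡ 0 at y ∈ {6}; g ≡ 0 at y ∈ {7}; common: ∅.
  x = 8: f ≡ 0 at y ∈ {1}; g ≡ 0 at y ∈ {8}; common: ∅.
  x = 9: f ≡ 0 at y ∈ {6}; g ≡ 0 at y ∈ {9}; common: ∅.
  x = 10: f ≡ 0 at y ∈ {8}; g ≡ 0 at y ∈ {10}; common: ∅.
Collecting: common zeros = {(0, 0), (3, 3)}, so the count is 2.
Comparison with the Bézout bound: 2 ≤ 2 = deg(f)·deg(g), as expected for curves with no common component (the bound is attained).


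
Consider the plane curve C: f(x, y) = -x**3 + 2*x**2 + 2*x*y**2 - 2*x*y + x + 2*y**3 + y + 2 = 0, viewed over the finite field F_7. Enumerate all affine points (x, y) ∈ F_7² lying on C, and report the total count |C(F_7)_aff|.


Affine F_7-points: {(1, 1), (2, 1), (3, 5), (5, 3), (6, 1), (6, 3), (6, 4)}; count = 7.

For each of the 49 pairs (x, y) ∈ F_7², evaluate f(x, y) mod 7. Record the zeros.
  x = 0: [0↦2, 1↦5, 2↦6, 3↦3, 4↦1, 5↦5, 6↦6]  zeros at y ∈ ∅
  x = 1: [0↦4, 1↦0, 2↦5, 3↦3, 4↦6, 5↦5, 6↦5]  zeros at y ∈ {1}
  x = 2: [0↦4, 1↦0, 2↦2, 3↦1, 4↦2, 5↦3, 6↦2]  zeros at y ∈ {1}
  x = 3: [0↦3, 1↦6, 2↦5, 3↦5, 4↦4, 5↦0, 6↦5]  zeros at y ∈ {5}
  x = 4: [0↦2, 1↦5, 2↦1, 3↦2, 4↦6, 5↦4, 6↦1]  zeros at y ∈ ∅
  x = 5: [0↦2, 1↦5, 2↦5, 3↦0, 4↦2, 5↦2, 6↦5]  zeros at y ∈ {3}
  x = 6: [0↦4, 1↦0, 2↦4, 3↦0, 4↦0, 5↦2, 6↦4]  zeros at y ∈ {1, 3, 4}
Collecting zeros: affine points = {(1, 1), (2, 1), (3, 5), (5, 3), (6, 1), (6, 3), (6, 4)}.
Total count |C(F_7)_aff| = 7.


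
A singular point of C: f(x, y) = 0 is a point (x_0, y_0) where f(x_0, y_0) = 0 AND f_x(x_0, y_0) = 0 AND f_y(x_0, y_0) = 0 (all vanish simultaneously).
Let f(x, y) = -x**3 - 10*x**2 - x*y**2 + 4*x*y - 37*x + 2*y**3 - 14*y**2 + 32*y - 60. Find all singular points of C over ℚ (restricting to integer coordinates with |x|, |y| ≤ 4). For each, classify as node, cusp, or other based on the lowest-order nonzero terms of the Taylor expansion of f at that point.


Singular points: {(-3, 2)}; classification: node.

Compute partial derivatives:
  f_x = -3*x**2 - 20*x - y**2 + 4*y - 37.
  f_y = -2*x*y + 4*x + 6*y**2 - 28*y + 32.
Scan x_0 ∈ {−4, ..., 4}. For each x_0, f_y(x_0, y) is a polynomial in y; find its integer roots y ∈ {−4, ..., 4}, then test f_x and f at those candidates.
  x = -4: f_y(-4, y) = 6*y**2 - 20*y + 16; vanishes at y ∈ {2}. (-4, 2): f_x = -1 ≠ 0.
  x = -3: f_y(-3, y) = 6*y**2 - 22*y + 20; vanishes at y ∈ {2}. (-3, 2): f_x = 0, f = 0 — SINGULAR.
  x = -2: f_y(-2, y) = 6*y**2 - 24*y + 24; vanishes at y ∈ {2}. (-2, 2): f_x = -5 ≠ 0.
  x = -1: f_y(-1, y) = 6*y**2 - 26*y + 28; vanishes at y ∈ {2}. (-1, 2): f_x = -16 ≠ 0.
  x = 0: f_y(0, y) = 6*y**2 - 28*y + 32; vanishes at y ∈ {2}. (0, 2): f_x = -33 ≠ 0.
  x = 1: f_y(1, y) = 6*y**2 - 30*y + 36; vanishes at y ∈ {2, 3}. (1, 2): f_x = -56 ≠ 0; (1, 3): f_x = -57 ≠ 0.
  x = 2: f_y(2, y) = 6*y**2 - 32*y + 40; vanishes at y ∈ {2}. (2, 2): f_x = -85 ≠ 0.
  x = 3: f_y(3, y) = 6*y**2 - 34*y + 44; vanishes at y ∈ {2}. (3, 2): f_x = -120 ≠ 0.
  x = 4: f_y(4, y) = 6*y**2 - 36*y + 48; vanishes at y ∈ {2, 4}. (4, 2): f_x = -161 ≠ 0; (4, 4): f_x = -165 ≠ 0.
Only singular point on the grid: (-3, 2).
Classify: substitute x = -3 + u, y = 2 + v and expand: f = -u**3 - u**2 - u*v**2 + 2*v**3 + v**2.
No constant or linear terms (consistent with a singular point). Quadratic part: -u**2 + v**2. Cubic part: -u**3 - u*v**2 + 2*v**3.
The quadratic part v**2 - u**2 = (v − u)(v + u) splits into two distinct linear factors, so there are two distinct tangent lines y − 2 = ±(x − -3) — this is a node (ordinary double point).
Classification: node.


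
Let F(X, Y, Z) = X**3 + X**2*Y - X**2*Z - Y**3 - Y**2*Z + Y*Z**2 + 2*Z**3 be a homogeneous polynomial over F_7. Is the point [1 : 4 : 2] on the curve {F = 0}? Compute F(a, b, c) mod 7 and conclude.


F(1,4,2) ≡ 2 (mod 7); P is NOT on the curve.

Evaluate F(1, 4, 2) term-by-term (mod 7).
  X**3 ↦ 1·1·1·1 = 1
  X**2*Y ↦ 1·1·4·1 = 4
  -X**2*Z ↦ -1·1·1·2 = -2
  -Y**3 ↦ -1·1·64·1 = -64
  -Y**2*Z ↦ -1·1·16·2 = -32
  Y*Z**2 ↦ 1·1·4·4 = 16
  2*Z**3 ↦ 2·1·1·8 = 16
Sum: F(1, 4, 2) = (1) + (4) + (-2) + (-64) + (-32) + (16) + (16) = -61.
Reducing mod 7: -61 ≡ 2 (mod 7).
Since F(a, b, c) ≡ 2 ≠ 0 (mod 7), P does NOT lie on the curve.


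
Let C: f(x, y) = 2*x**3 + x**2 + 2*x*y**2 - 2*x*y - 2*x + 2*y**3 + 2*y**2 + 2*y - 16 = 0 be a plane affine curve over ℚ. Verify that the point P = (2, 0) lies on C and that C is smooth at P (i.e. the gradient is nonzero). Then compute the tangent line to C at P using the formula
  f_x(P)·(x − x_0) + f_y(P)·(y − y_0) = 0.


Tangent line at P: 26*x - 2*y - 52 = 0.

Step 1: f(2, 0) = 0, so P lies on C.
Step 2: partial derivatives
  f_x(x, y) = 6*x**2 + 2*x + 2*y**2 - 2*y - 2, f_y(x, y) = 4*x*y - 2*x + 6*y**2 + 4*y + 2.
  f_x(P) = 26, f_y(P) = -2 (gradient nonzero, so P is smooth).
Step 3: tangent line at P: 26·(x − 2) + -2·(y − 0) = 0.
Expanding: 26*x - 2*y - 52 = 0.


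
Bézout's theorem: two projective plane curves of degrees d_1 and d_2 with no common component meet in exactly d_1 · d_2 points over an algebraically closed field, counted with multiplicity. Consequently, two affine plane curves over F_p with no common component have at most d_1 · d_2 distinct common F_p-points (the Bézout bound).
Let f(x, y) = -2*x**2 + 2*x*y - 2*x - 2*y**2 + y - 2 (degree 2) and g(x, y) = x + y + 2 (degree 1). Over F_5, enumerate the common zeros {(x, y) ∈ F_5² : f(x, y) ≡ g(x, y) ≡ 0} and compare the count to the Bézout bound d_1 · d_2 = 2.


Common zeros: ∅; count = 0; Bézout bound = 2.

deg(f) = 2, deg(g) = 1, so Bézout bound = 2.
Scan x ∈ F_5. For each x, list the y ∈ F_5 with f(x, y) ≡ 0 and those with g(x, y) ≡ 0 (mod 5); the common zeros in that column are the intersection.
  x = 0: f ≡ 0 at y ∈ {4}; g ≡ 0 at y ∈ {3}; common: ∅.
  x = 1: f ≡ 0 at y ∈ {1, 3}; g ≡ 0 at y ∈ {2}; common: ∅.
  x = 2: f ≡ 0 at y ∈ ∅; g ≡ 0 at y ∈ {1}; common: ∅.
  x = 3: f ≡ 0 at y ∈ {2, 4}; g ≡ 0 at y ∈ {0}; common: ∅.
  x = 4: f ≡ 0 at y ∈ {1}; g ≡ 0 at y ∈ {4}; common: ∅.
Collecting: common zeros = ∅, so the count is 0.
Comparison with the Bézout bound: 0 ≤ 2 = deg(f)·deg(g), as expected for curves with no common component (the affine F_5-count falls short of the bound because intersections may lie at infinity, over extension fields, or carry multiplicity).


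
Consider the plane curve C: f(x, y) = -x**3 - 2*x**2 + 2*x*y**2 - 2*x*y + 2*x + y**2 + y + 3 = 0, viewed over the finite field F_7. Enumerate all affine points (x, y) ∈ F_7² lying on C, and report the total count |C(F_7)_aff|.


Affine F_7-points: {(2, 1), (3, 4), (4, 2), (4, 5), (6, 0), (6, 3)}; count = 6.

For each of the 49 pairs (x, y) ∈ F_7², evaluate f(x, y) mod 7. Record the zeros.
  x = 0: [0↦3, 1↦5, 2↦2, 3↦1, 4↦2, 5↦5, 6↦3]  zeros at y ∈ ∅
  x = 1: [0↦2, 1↦4, 2↦5, 3↦5, 4↦4, 5↦2, 6↦6]  zeros at y ∈ ∅
  x = 2: [0↦5, 1↦0, 2↦5, 3↦6, 4↦3, 5↦3, 6↦6]  zeros at y ∈ {1}
  x = 3: [0↦6, 1↦1, 2↦3, 3↦5, 4↦0, 5↦2, 6↦4]  zeros at y ∈ {4}
  x = 4: [0↦6, 1↦1, 2↦0, 3↦3, 4↦3, 5↦0, 6↦1]  zeros at y ∈ {2, 5}
  x = 5: [0↦6, 1↦1, 2↦4, 3↦1, 4↦6, 5↦5, 6↦5]  zeros at y ∈ ∅
  x = 6: [0↦0, 1↦2, 2↦2, 3↦0, 4↦3, 5↦4, 6↦3]  zeros at y ∈ {0, 3}
Collecting zeros: affine points = {(2, 1), (3, 4), (4, 2), (4, 5), (6, 0), (6, 3)}.
Total count |C(F_7)_aff| = 6.


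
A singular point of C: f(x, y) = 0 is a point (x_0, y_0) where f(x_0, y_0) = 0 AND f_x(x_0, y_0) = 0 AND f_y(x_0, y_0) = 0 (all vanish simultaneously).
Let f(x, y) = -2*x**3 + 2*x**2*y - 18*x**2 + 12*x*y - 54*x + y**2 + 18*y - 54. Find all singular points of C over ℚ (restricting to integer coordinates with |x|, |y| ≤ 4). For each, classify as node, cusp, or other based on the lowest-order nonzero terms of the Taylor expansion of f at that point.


Singular points: {(-3, 0)}; classification: cusp.

Compute partial derivatives:
  f_x = -6*x**2 + 4*x*y - 36*x + 12*y - 54.
  f_y = 2*x**2 + 12*x + 2*y + 18.
Scan x_0 ∈ {−4, ..., 4}. For each x_0, f_y(x_0, y) is a polynomial in y; find its integer roots y ∈ {−4, ..., 4}, then test f_x and f at those candidates.
  x = -4: f_y(-4, y) = 2*y + 2; vanishes at y ∈ {-1}. (-4, -1): f_x = -2 ≠ 0.
  x = -3: f_y(-3, y) = 2*y; vanishes at y ∈ {0}. (-3, 0): f_x = 0, f = 0 — SINGULAR.
  x = -2: f_y(-2, y) = 2*y + 2; vanishes at y ∈ {-1}. (-2, -1): f_x = -10 ≠ 0.
  x = -1: f_y(-1, y) = 2*y + 8; vanishes at y ∈ {-4}. (-1, -4): f_x = -56 ≠ 0.
  x = 0: f_y(0, y) = 2*y + 18; no integer root y with |y| ≤ 4.
  x = 1: f_y(1, y) = 2*y + 32; no integer root y with |y| ≤ 4.
  x = 2: f_y(2, y) = 2*y + 50; no integer root y with |y| ≤ 4.
  x = 3: f_y(3, y) = 2*y + 72; no integer root y with |y| ≤ 4.
  x = 4: f_y(4, y) = 2*y + 98; no integer root y with |y| ≤ 4.
Only singular point on the grid: (-3, 0).
Classify: substitute x = -3 + u, y = 0 + v and expand: f = -2*u**3 + 2*u**2*v + v**2.
No constant or linear terms (consistent with a singular point). Quadratic part: v**2. Cubic part: -2*u**3 + 2*u**2*v.
The quadratic part v**2 is a perfect square, so there is a single (double) tangent line v = 0, i.e. y = 0. Restricting the cubic part to that line (v = 0) leaves -2*u**3 ≠ 0, so f is not divisible by v and the branch is v² ≈ 2*u**3 to lowest order — this is a cusp.
Classification: cusp.


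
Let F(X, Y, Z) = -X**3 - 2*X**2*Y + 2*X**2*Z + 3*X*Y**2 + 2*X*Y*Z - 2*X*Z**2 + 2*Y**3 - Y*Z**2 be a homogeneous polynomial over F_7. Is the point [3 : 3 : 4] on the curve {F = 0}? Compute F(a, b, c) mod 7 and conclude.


F(3,3,4) ≡ 5 (mod 7); P is NOT on the curve.

Evaluate F(3, 3, 4) term-by-term (mod 7).
  -X**3 ↦ -1·27·1·1 = -27
  -2*X**2*Y ↦ -2·9·3·1 = -54
  2*X**2*Z ↦ 2·9·1·4 = 72
  3*X*Y**2 ↦ 3·3·9·1 = 81
  2*X*Y*Z ↦ 2·3·3·4 = 72
  -2*X*Z**2 ↦ -2·3·1·16 = -96
  2*Y**3 ↦ 2·1·27·1 = 54
  -Y*Z**2 ↦ -1·1·3·16 = -48
Sum: F(3, 3, 4) = (-27) + (-54) + (72) + (81) + (72) + (-96) + (54) + (-48) = 54.
Reducing mod 7: 54 ≡ 5 (mod 7).
Since F(a, b, c) ≡ 5 ≠ 0 (mod 7), P does NOT lie on the curve.


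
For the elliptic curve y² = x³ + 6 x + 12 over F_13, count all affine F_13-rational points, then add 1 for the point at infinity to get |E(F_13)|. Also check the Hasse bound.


Affine points = {(0, 5), (0, 8), (4, 3), (4, 10), (6, 2), (6, 11), (8, 0)}; affine count = 7; |E(F_13)| = 8.

Discriminant check: Δ ∝ 4a³ + 27b² = 4·6³ + 27·12² = 4·216 + 27·144 ≡ 7 (mod 13). Nonzero ⇒ E is nonsingular.
For each x ∈ F_13, compute rhs = x³ + 6·x + 12 mod 13, then count y ∈ F_13 with y² ≡ rhs.
  x = 0: rhs = 12, matching y values: 5, 8 (2 points).
  x = 1: rhs = 6, matching y values: none (0 points).
  x = 2: rhs = 6, matching y values: none (0 points).
  x = 3: rhs = 5, matching y values: none (0 points).
  x = 4: rhs = 9, matching y values: 3, 10 (2 points).
  x = 5: rhs = 11, matching y values: none (0 points).
  x = 6: rhs = 4, matching y values: 2, 11 (2 points).
  x = 7: rhs = 7, matching y values: none (0 points).
  x = 8: rhs = 0, matching y values: 0 (1 points).
  x = 9: rhs = 2, matching y values: none (0 points).
  x = 10: rhs = 6, matching y values: none (0 points).
  x = 11: rhs = 5, matching y values: none (0 points).
  x = 12: rhs = 5, matching y values: none (0 points).
Total affine count: 7.
Full point count |E(F_13)| = 7 + 1 = 8.
Hasse bound: |8 − (13+1)| = |-6| = 6 ≤ 2√13 ≈ 7.2111 ✓.


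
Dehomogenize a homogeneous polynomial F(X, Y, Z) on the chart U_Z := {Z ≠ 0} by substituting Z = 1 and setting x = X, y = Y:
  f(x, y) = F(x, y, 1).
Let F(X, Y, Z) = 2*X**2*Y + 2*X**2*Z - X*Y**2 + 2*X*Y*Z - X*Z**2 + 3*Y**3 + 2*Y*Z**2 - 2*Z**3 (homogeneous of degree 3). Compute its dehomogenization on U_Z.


f(x, y) = 2*x**2*y + 2*x**2 - x*y**2 + 2*x*y - x + 3*y**3 + 2*y - 2

On U_Z we set Z = 1. Each monomial c·X^i·Y^j·Z^k in F becomes c·x^i·y^j·1^k = c·x^i·y^j.
Substituting Z = 1: F(X, Y, 1) = 2*x**2*y + 2*x**2 - x*y**2 + 2*x*y - x + 3*y**3 + 2*y - 2.
Note: deg(f) ≤ deg(F) = 3; strict inequality happens when F is divisible by Z (lost terms).


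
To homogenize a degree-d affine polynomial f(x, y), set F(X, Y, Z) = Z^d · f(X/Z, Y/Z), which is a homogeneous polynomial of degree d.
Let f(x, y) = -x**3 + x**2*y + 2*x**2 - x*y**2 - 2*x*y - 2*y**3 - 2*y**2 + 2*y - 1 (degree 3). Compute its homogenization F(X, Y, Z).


F(X, Y, Z) = -X**3 + X**2*Y + 2*X**2*Z - X*Y**2 - 2*X*Y*Z - 2*Y**3 - 2*Y**2*Z + 2*Y*Z**2 - Z**3

deg(f) = 3.
Substitute x = X/Z, y = Y/Z into f, then multiply by Z^3.
  monomial -1·x^3·y^0 ↦ -1·X^3·Y^0·Z^0.
  monomial 1·x^2·y^1 ↦ 1·X^2·Y^1·Z^0.
  monomial 2·x^2·y^0 ↦ 2·X^2·Y^0·Z^1.
  monomial -1·x^1·y^2 ↦ -1·X^1·Y^2·Z^0.
  monomial -2·x^1·y^1 ↦ -2·X^1·Y^1·Z^1.
  monomial -2·x^0·y^3 ↦ -2·X^0·Y^3·Z^0.
  monomial -2·x^0·y^2 ↦ -2·X^0·Y^2·Z^1.
  monomial 2·x^0·y^1 ↦ 2·X^0·Y^1·Z^2.
  monomial -1·x^0·y^0 ↦ -1·X^0·Y^0·Z^3.
Collecting: F(X, Y, Z) = -X**3 + X**2*Y + 2*X**2*Z - X*Y**2 - 2*X*Y*Z - 2*Y**3 - 2*Y**2*Z + 2*Y*Z**2 - Z**3.


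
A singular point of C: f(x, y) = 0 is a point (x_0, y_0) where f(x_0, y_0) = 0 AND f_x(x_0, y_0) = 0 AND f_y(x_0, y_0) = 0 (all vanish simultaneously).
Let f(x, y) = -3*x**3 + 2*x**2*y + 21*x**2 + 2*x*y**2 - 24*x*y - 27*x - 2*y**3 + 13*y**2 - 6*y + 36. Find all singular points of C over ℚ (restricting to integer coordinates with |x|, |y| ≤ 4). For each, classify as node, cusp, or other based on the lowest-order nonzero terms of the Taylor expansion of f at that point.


Singular points: {(3, 3)}; classification: cusp.

Compute partial derivatives:
  f_x = -9*x**2 + 4*x*y + 42*x + 2*y**2 - 24*y - 27.
  f_y = 2*x**2 + 4*x*y - 24*x - 6*y**2 + 26*y - 6.
Scan x_0 ∈ {−4, ..., 4}. For each x_0, f_y(x_0, y) is a polynomial in y; find its integer roots y ∈ {−4, ..., 4}, then test f_x and f at those candidates.
  x = -4: f_y(-4, y) = -6*y**2 + 10*y + 122; no integer root y with |y| ≤ 4.
  x = -3: f_y(-3, y) = -6*y**2 + 14*y + 84; no integer root y with |y| ≤ 4.
  x = -2: f_y(-2, y) = -6*y**2 + 18*y + 50; no integer root y with |y| ≤ 4.
  x = -1: f_y(-1, y) = -6*y**2 + 22*y + 20; no integer root y with |y| ≤ 4.
  x = 0: f_y(0, y) = -6*y**2 + 26*y - 6; no integer root y with |y| ≤ 4.
  x = 1: f_y(1, y) = -6*y**2 + 30*y - 28; no integer root y with |y| ≤ 4.
  x = 2: f_y(2, y) = -6*y**2 + 34*y - 46; no integer root y with |y| ≤ 4.
  x = 3: f_y(3, y) = -6*y**2 + 38*y - 60; vanishes at y ∈ {3}. (3, 3): f_x = 0, f = 0 — SINGULAR.
  x = 4: f_y(4, y) = -6*y**2 + 42*y - 70; no integer root y with |y| ≤ 4.
Only singular point on the grid: (3, 3).
Classify: substitute x = 3 + u, y = 3 + v and expand: f = -3*u**3 + 2*u**2*v + 2*u*v**2 - 2*v**3 + v**2.
No constant or linear terms (consistent with a singular point). Quadratic part: v**2. Cubic part: -3*u**3 + 2*u**2*v + 2*u*v**2 - 2*v**3.
The quadratic part v**2 is a perfect square, so there is a single (double) tangent line v = 0, i.e. y = 3. Restricting the cubic part to that line (v = 0) leaves -3*u**3 ≠ 0, so f is not divisible by v and the branch is v² ≈ 3*u**3 to lowest order — this is a cusp.
Classification: cusp.


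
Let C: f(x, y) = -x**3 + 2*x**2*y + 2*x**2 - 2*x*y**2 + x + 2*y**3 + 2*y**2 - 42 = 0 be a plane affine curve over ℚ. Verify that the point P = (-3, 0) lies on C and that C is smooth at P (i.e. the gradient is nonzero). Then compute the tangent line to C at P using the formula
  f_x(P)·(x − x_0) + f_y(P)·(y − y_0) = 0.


Tangent line at P: -38*x + 18*y - 114 = 0.

Step 1: f(-3, 0) = 0, so P lies on C.
Step 2: partial derivatives
  f_x(x, y) = -3*x**2 + 4*x*y + 4*x - 2*y**2 + 1, f_y(x, y) = 2*x**2 - 4*x*y + 6*y**2 + 4*y.
  f_x(P) = -38, f_y(P) = 18 (gradient nonzero, so P is smooth).
Step 3: tangent line at P: -38·(x − -3) + 18·(y − 0) = 0.
Expanding: -38*x + 18*y - 114 = 0.


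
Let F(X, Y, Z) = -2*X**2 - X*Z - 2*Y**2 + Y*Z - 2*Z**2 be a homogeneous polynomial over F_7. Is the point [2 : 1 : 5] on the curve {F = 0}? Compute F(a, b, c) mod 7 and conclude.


F(2,1,5) ≡ 5 (mod 7); P is NOT on the curve.

Evaluate F(2, 1, 5) term-by-term (mod 7).
  -2*X**2 ↦ -2·4·1·1 = -8
  -X*Z ↦ -1·2·1·5 = -10
  -2*Y**2 ↦ -2·1·1·1 = -2
  Y*Z ↦ 1·1·1·5 = 5
  -2*Z**2 ↦ -2·1·1·25 = -50
Sum: F(2, 1, 5) = (-8) + (-10) + (-2) + (5) + (-50) = -65.
Reducing mod 7: -65 ≡ 5 (mod 7).
Since F(a, b, c) ≡ 5 ≠ 0 (mod 7), P does NOT lie on the curve.


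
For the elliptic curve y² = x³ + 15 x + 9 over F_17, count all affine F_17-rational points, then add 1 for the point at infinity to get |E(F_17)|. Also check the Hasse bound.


Affine points = {(0, 3), (0, 14), (1, 5), (1, 12), (2, 8), (2, 9), (3, 8), (3, 9), (6, 3), (6, 14), (7, 7), (7, 10), (11, 3), (11, 14), (12, 8), (12, 9), (13, 2), (13, 15)}; affine count = 18; |E(F_17)| = 19.

Discriminant check: Δ ∝ 4a³ + 27b² = 4·15³ + 27·9² = 4·3375 + 27·81 ≡ 13 (mod 17). Nonzero ⇒ E is nonsingular.
For each x ∈ F_17, compute rhs = x³ + 15·x + 9 mod 17, then count y ∈ F_17 with y² ≡ rhs.
  x = 0: rhs = 9, matching y values: 3, 14 (2 points).
  x = 1: rhs = 8, matching y values: 5, 12 (2 points).
  x = 2: rhs = 13, matching y values: 8, 9 (2 points).
  x = 3: rhs = 13, matching y values: 8, 9 (2 points).
  x = 4: rhs = 14, matching y values: none (0 points).
  x = 5: rhs = 5, matching y values: none (0 points).
  x = 6: rhs = 9, matching y values: 3, 14 (2 points).
  x = 7: rhs = 15, matching y values: 7, 10 (2 points).
  x = 8: rhs = 12, matching y values: none (0 points).
  x = 9: rhs = 6, matching y values: none (0 points).
  x = 10: rhs = 3, matching y values: none (0 points).
  x = 11: rhs = 9, matching y values: 3, 14 (2 points).
  x = 12: rhs = 13, matching y values: 8, 9 (2 points).
  x = 13: rhs = 4, matching y values: 2, 15 (2 points).
  x = 14: rhs = 5, matching y values: none (0 points).
  x = 15: rhs = 5, matching y values: none (0 points).
  x = 16: rhs = 10, matching y values: none (0 points).
Total affine count: 18.
Full point count |E(F_17)| = 18 + 1 = 19.
Hasse bound: |19 − (17+1)| = |1| = 1 ≤ 2√17 ≈ 8.2462 ✓.


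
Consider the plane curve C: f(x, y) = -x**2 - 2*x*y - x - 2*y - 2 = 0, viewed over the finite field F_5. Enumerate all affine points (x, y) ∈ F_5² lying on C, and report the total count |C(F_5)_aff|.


Affine F_5-points: {(0, 4), (1, 4), (2, 2), (3, 2)}; count = 4.

For each of the 25 pairs (x, y) ∈ F_5², evaluate f(x, y) mod 5. Record the zeros.
  x = 0: [0↦3, 1↦1, 2↦4, 3↦2, 4↦0]  zeros at y ∈ {4}
  x = 1: [0↦1, 1↦2, 2↦3, 3↦4, 4↦0]  zeros at y ∈ {4}
  x = 2: [0↦2, 1↦1, 2↦0, 3↦4, 4↦3]  zeros at y ∈ {2}
  x = 3: [0↦1, 1↦3, 2↦0, 3↦2, 4↦4]  zeros at y ∈ {2}
  x = 4: [0↦3, 1↦3, 2↦3, 3↦3, 4↦3]  zeros at y ∈ ∅
Collecting zeros: affine points = {(0, 4), (1, 4), (2, 2), (3, 2)}.
Total count |C(F_5)_aff| = 4.
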